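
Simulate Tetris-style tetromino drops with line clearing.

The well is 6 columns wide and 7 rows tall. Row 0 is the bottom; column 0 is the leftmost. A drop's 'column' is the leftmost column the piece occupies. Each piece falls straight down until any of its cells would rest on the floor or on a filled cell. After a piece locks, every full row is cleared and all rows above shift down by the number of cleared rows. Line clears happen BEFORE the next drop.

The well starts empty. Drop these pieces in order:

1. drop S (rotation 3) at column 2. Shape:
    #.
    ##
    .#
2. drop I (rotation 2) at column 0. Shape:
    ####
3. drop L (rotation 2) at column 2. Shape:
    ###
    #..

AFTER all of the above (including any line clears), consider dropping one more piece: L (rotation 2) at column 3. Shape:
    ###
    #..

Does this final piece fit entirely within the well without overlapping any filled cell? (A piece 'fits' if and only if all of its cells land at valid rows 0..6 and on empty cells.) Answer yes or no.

Drop 1: S rot3 at col 2 lands with bottom-row=0; cleared 0 line(s) (total 0); column heights now [0 0 3 2 0 0], max=3
Drop 2: I rot2 at col 0 lands with bottom-row=3; cleared 0 line(s) (total 0); column heights now [4 4 4 4 0 0], max=4
Drop 3: L rot2 at col 2 lands with bottom-row=4; cleared 0 line(s) (total 0); column heights now [4 4 6 6 6 0], max=6
Test piece L rot2 at col 3 (width 3): heights before test = [4 4 6 6 6 0]; fits = False

Answer: no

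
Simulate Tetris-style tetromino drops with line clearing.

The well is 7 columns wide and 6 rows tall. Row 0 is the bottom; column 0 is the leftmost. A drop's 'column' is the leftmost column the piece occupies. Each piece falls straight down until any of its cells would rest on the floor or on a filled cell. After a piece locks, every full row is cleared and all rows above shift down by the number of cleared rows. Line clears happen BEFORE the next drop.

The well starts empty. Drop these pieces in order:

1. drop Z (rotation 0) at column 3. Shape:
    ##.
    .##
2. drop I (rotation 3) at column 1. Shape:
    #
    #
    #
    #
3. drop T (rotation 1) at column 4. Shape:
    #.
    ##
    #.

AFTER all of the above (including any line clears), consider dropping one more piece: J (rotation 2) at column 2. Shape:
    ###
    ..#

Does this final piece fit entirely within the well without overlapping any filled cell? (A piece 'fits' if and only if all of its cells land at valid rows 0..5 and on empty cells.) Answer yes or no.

Answer: no

Derivation:
Drop 1: Z rot0 at col 3 lands with bottom-row=0; cleared 0 line(s) (total 0); column heights now [0 0 0 2 2 1 0], max=2
Drop 2: I rot3 at col 1 lands with bottom-row=0; cleared 0 line(s) (total 0); column heights now [0 4 0 2 2 1 0], max=4
Drop 3: T rot1 at col 4 lands with bottom-row=2; cleared 0 line(s) (total 0); column heights now [0 4 0 2 5 4 0], max=5
Test piece J rot2 at col 2 (width 3): heights before test = [0 4 0 2 5 4 0]; fits = False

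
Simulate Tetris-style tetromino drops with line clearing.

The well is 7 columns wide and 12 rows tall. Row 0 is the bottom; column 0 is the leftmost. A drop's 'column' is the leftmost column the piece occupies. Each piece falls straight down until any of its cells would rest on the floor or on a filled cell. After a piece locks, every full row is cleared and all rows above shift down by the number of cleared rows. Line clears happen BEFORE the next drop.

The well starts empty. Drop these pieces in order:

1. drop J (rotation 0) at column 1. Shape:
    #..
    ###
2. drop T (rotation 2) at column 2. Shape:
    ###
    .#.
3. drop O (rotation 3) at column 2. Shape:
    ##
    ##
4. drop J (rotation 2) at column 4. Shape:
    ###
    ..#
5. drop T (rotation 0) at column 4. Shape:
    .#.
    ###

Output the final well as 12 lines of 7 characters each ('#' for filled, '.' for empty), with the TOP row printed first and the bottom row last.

Drop 1: J rot0 at col 1 lands with bottom-row=0; cleared 0 line(s) (total 0); column heights now [0 2 1 1 0 0 0], max=2
Drop 2: T rot2 at col 2 lands with bottom-row=1; cleared 0 line(s) (total 0); column heights now [0 2 3 3 3 0 0], max=3
Drop 3: O rot3 at col 2 lands with bottom-row=3; cleared 0 line(s) (total 0); column heights now [0 2 5 5 3 0 0], max=5
Drop 4: J rot2 at col 4 lands with bottom-row=2; cleared 0 line(s) (total 0); column heights now [0 2 5 5 4 4 4], max=5
Drop 5: T rot0 at col 4 lands with bottom-row=4; cleared 0 line(s) (total 0); column heights now [0 2 5 5 5 6 5], max=6

Answer: .......
.......
.......
.......
.......
.......
.....#.
..#####
..#####
..###.#
.#.#...
.###...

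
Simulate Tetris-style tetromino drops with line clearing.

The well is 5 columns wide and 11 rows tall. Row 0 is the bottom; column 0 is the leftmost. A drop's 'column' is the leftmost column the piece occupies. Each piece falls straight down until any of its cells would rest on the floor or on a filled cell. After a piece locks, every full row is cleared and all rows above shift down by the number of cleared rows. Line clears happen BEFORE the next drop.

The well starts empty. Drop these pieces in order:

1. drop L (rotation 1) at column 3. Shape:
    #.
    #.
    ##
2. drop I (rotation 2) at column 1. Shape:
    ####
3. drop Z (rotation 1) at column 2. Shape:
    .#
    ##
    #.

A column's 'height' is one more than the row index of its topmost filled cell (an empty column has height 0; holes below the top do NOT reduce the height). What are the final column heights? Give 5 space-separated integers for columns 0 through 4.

Drop 1: L rot1 at col 3 lands with bottom-row=0; cleared 0 line(s) (total 0); column heights now [0 0 0 3 1], max=3
Drop 2: I rot2 at col 1 lands with bottom-row=3; cleared 0 line(s) (total 0); column heights now [0 4 4 4 4], max=4
Drop 3: Z rot1 at col 2 lands with bottom-row=4; cleared 0 line(s) (total 0); column heights now [0 4 6 7 4], max=7

Answer: 0 4 6 7 4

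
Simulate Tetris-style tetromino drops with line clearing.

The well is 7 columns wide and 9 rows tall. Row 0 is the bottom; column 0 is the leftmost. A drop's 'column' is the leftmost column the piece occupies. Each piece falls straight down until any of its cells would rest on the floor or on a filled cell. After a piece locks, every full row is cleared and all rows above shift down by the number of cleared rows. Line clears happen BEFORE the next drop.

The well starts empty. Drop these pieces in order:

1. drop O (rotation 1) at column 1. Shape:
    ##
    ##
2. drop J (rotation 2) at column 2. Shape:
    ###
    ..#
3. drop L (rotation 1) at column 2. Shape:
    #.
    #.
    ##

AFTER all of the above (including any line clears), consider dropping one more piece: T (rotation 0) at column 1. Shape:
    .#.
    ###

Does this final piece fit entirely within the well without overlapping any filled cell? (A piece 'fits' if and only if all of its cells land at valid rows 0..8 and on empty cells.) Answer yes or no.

Answer: yes

Derivation:
Drop 1: O rot1 at col 1 lands with bottom-row=0; cleared 0 line(s) (total 0); column heights now [0 2 2 0 0 0 0], max=2
Drop 2: J rot2 at col 2 lands with bottom-row=1; cleared 0 line(s) (total 0); column heights now [0 2 3 3 3 0 0], max=3
Drop 3: L rot1 at col 2 lands with bottom-row=3; cleared 0 line(s) (total 0); column heights now [0 2 6 4 3 0 0], max=6
Test piece T rot0 at col 1 (width 3): heights before test = [0 2 6 4 3 0 0]; fits = True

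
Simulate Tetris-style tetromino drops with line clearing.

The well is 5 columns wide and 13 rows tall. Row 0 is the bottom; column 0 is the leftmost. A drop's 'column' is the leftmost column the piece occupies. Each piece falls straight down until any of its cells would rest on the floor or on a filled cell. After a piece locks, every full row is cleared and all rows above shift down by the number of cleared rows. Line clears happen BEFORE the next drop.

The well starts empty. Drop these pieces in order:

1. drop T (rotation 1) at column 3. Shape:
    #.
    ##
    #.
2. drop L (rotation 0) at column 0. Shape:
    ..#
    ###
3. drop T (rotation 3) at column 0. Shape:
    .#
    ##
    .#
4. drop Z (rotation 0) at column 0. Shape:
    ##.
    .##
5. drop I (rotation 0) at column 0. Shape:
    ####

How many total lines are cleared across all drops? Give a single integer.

Answer: 0

Derivation:
Drop 1: T rot1 at col 3 lands with bottom-row=0; cleared 0 line(s) (total 0); column heights now [0 0 0 3 2], max=3
Drop 2: L rot0 at col 0 lands with bottom-row=0; cleared 0 line(s) (total 0); column heights now [1 1 2 3 2], max=3
Drop 3: T rot3 at col 0 lands with bottom-row=1; cleared 0 line(s) (total 0); column heights now [3 4 2 3 2], max=4
Drop 4: Z rot0 at col 0 lands with bottom-row=4; cleared 0 line(s) (total 0); column heights now [6 6 5 3 2], max=6
Drop 5: I rot0 at col 0 lands with bottom-row=6; cleared 0 line(s) (total 0); column heights now [7 7 7 7 2], max=7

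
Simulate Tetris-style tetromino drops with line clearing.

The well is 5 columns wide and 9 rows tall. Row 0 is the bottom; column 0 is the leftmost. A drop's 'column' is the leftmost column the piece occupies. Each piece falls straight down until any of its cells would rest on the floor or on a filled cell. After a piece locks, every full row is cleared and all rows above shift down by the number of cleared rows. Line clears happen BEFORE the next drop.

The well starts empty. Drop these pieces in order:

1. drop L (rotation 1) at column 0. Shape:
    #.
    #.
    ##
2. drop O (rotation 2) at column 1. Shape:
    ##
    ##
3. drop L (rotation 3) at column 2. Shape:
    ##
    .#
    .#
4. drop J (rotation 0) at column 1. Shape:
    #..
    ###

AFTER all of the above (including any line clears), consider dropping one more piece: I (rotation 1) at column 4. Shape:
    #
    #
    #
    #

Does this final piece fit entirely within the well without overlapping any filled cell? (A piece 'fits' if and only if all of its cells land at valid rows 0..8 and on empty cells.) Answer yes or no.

Drop 1: L rot1 at col 0 lands with bottom-row=0; cleared 0 line(s) (total 0); column heights now [3 1 0 0 0], max=3
Drop 2: O rot2 at col 1 lands with bottom-row=1; cleared 0 line(s) (total 0); column heights now [3 3 3 0 0], max=3
Drop 3: L rot3 at col 2 lands with bottom-row=1; cleared 0 line(s) (total 0); column heights now [3 3 4 4 0], max=4
Drop 4: J rot0 at col 1 lands with bottom-row=4; cleared 0 line(s) (total 0); column heights now [3 6 5 5 0], max=6
Test piece I rot1 at col 4 (width 1): heights before test = [3 6 5 5 0]; fits = True

Answer: yes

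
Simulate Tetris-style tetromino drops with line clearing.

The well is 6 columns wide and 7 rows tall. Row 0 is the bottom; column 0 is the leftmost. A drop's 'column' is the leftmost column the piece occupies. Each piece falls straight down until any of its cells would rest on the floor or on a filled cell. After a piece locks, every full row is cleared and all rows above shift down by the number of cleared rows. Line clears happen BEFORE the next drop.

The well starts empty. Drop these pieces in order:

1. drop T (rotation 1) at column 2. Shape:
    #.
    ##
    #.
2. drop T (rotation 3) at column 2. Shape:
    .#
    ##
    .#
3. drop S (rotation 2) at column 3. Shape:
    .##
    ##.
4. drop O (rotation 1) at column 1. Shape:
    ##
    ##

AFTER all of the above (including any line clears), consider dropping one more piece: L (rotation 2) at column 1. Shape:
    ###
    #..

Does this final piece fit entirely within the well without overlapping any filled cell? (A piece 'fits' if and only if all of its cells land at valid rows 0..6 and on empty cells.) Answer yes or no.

Drop 1: T rot1 at col 2 lands with bottom-row=0; cleared 0 line(s) (total 0); column heights now [0 0 3 2 0 0], max=3
Drop 2: T rot3 at col 2 lands with bottom-row=2; cleared 0 line(s) (total 0); column heights now [0 0 4 5 0 0], max=5
Drop 3: S rot2 at col 3 lands with bottom-row=5; cleared 0 line(s) (total 0); column heights now [0 0 4 6 7 7], max=7
Drop 4: O rot1 at col 1 lands with bottom-row=4; cleared 0 line(s) (total 0); column heights now [0 6 6 6 7 7], max=7
Test piece L rot2 at col 1 (width 3): heights before test = [0 6 6 6 7 7]; fits = False

Answer: no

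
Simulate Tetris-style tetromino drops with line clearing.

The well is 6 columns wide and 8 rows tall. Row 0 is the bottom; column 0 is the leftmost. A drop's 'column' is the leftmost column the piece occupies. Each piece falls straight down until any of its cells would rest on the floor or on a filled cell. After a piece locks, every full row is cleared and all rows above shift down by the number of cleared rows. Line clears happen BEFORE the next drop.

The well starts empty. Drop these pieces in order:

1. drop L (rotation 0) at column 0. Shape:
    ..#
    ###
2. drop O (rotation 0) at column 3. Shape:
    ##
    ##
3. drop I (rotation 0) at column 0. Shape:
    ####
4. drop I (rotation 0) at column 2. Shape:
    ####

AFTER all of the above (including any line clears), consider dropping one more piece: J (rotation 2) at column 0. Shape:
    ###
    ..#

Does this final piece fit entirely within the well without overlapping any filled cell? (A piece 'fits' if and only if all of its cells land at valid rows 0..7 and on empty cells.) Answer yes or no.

Answer: yes

Derivation:
Drop 1: L rot0 at col 0 lands with bottom-row=0; cleared 0 line(s) (total 0); column heights now [1 1 2 0 0 0], max=2
Drop 2: O rot0 at col 3 lands with bottom-row=0; cleared 0 line(s) (total 0); column heights now [1 1 2 2 2 0], max=2
Drop 3: I rot0 at col 0 lands with bottom-row=2; cleared 0 line(s) (total 0); column heights now [3 3 3 3 2 0], max=3
Drop 4: I rot0 at col 2 lands with bottom-row=3; cleared 0 line(s) (total 0); column heights now [3 3 4 4 4 4], max=4
Test piece J rot2 at col 0 (width 3): heights before test = [3 3 4 4 4 4]; fits = True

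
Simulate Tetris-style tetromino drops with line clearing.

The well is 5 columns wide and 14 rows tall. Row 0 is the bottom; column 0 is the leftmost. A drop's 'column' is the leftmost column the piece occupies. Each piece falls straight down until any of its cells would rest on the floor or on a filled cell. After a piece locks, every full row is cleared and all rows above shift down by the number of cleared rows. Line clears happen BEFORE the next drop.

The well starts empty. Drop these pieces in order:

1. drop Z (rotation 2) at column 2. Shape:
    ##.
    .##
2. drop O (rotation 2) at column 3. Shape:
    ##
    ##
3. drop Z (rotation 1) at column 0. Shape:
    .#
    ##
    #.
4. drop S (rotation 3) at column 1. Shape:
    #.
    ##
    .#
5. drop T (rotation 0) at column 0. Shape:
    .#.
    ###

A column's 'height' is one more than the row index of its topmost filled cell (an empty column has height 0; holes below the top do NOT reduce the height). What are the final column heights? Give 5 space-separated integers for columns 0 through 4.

Drop 1: Z rot2 at col 2 lands with bottom-row=0; cleared 0 line(s) (total 0); column heights now [0 0 2 2 1], max=2
Drop 2: O rot2 at col 3 lands with bottom-row=2; cleared 0 line(s) (total 0); column heights now [0 0 2 4 4], max=4
Drop 3: Z rot1 at col 0 lands with bottom-row=0; cleared 0 line(s) (total 0); column heights now [2 3 2 4 4], max=4
Drop 4: S rot3 at col 1 lands with bottom-row=2; cleared 0 line(s) (total 0); column heights now [2 5 4 4 4], max=5
Drop 5: T rot0 at col 0 lands with bottom-row=5; cleared 0 line(s) (total 0); column heights now [6 7 6 4 4], max=7

Answer: 6 7 6 4 4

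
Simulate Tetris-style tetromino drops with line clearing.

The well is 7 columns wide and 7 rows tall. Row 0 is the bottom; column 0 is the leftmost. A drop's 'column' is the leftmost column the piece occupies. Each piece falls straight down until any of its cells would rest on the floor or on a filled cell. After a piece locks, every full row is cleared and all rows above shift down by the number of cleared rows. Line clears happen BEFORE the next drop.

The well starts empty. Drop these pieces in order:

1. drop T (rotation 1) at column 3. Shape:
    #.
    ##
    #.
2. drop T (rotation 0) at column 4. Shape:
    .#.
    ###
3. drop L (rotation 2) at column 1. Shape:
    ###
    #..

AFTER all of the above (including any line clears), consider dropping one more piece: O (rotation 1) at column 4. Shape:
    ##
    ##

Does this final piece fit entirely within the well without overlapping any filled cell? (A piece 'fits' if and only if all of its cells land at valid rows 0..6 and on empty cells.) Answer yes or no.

Answer: yes

Derivation:
Drop 1: T rot1 at col 3 lands with bottom-row=0; cleared 0 line(s) (total 0); column heights now [0 0 0 3 2 0 0], max=3
Drop 2: T rot0 at col 4 lands with bottom-row=2; cleared 0 line(s) (total 0); column heights now [0 0 0 3 3 4 3], max=4
Drop 3: L rot2 at col 1 lands with bottom-row=2; cleared 0 line(s) (total 0); column heights now [0 4 4 4 3 4 3], max=4
Test piece O rot1 at col 4 (width 2): heights before test = [0 4 4 4 3 4 3]; fits = True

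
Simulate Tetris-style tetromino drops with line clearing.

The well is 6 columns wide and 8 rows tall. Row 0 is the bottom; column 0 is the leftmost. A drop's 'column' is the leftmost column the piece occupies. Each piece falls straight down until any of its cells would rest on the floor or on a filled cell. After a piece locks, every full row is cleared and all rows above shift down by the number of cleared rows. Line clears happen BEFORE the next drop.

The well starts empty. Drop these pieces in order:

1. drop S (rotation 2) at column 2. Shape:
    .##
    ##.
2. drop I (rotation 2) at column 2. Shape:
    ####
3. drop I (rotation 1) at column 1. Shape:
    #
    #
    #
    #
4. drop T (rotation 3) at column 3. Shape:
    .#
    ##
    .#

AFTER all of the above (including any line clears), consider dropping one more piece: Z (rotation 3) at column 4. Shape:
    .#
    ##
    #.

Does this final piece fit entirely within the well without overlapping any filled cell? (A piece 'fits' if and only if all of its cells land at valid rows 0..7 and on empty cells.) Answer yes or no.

Answer: no

Derivation:
Drop 1: S rot2 at col 2 lands with bottom-row=0; cleared 0 line(s) (total 0); column heights now [0 0 1 2 2 0], max=2
Drop 2: I rot2 at col 2 lands with bottom-row=2; cleared 0 line(s) (total 0); column heights now [0 0 3 3 3 3], max=3
Drop 3: I rot1 at col 1 lands with bottom-row=0; cleared 0 line(s) (total 0); column heights now [0 4 3 3 3 3], max=4
Drop 4: T rot3 at col 3 lands with bottom-row=3; cleared 0 line(s) (total 0); column heights now [0 4 3 5 6 3], max=6
Test piece Z rot3 at col 4 (width 2): heights before test = [0 4 3 5 6 3]; fits = False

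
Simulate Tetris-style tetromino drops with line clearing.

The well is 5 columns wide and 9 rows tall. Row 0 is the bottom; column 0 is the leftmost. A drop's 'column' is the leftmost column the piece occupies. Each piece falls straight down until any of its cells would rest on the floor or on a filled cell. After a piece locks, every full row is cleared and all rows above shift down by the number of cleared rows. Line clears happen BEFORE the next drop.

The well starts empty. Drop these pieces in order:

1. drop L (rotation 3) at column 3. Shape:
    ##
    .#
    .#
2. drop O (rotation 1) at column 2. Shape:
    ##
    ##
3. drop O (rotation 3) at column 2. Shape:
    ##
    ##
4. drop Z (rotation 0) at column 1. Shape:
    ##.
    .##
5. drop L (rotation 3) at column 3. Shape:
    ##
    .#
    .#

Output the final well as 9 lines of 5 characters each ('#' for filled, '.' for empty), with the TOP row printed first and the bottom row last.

Drop 1: L rot3 at col 3 lands with bottom-row=0; cleared 0 line(s) (total 0); column heights now [0 0 0 3 3], max=3
Drop 2: O rot1 at col 2 lands with bottom-row=3; cleared 0 line(s) (total 0); column heights now [0 0 5 5 3], max=5
Drop 3: O rot3 at col 2 lands with bottom-row=5; cleared 0 line(s) (total 0); column heights now [0 0 7 7 3], max=7
Drop 4: Z rot0 at col 1 lands with bottom-row=7; cleared 0 line(s) (total 0); column heights now [0 9 9 8 3], max=9
Drop 5: L rot3 at col 3 lands with bottom-row=6; cleared 0 line(s) (total 0); column heights now [0 9 9 9 9], max=9

Answer: .####
..###
..###
..##.
..##.
..##.
...##
....#
....#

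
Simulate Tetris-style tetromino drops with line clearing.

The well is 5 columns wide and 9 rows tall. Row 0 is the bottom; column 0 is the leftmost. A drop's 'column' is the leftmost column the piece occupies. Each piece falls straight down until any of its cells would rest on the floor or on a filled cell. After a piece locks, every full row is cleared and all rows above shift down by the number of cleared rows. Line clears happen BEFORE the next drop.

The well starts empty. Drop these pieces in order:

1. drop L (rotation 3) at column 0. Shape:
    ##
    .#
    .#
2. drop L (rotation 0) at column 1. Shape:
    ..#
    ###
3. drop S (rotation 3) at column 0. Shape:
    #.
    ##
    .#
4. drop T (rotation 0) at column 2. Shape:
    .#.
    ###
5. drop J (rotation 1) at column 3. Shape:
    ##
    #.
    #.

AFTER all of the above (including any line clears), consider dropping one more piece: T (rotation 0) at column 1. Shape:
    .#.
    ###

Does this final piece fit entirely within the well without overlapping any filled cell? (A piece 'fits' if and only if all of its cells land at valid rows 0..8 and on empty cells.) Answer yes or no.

Answer: no

Derivation:
Drop 1: L rot3 at col 0 lands with bottom-row=0; cleared 0 line(s) (total 0); column heights now [3 3 0 0 0], max=3
Drop 2: L rot0 at col 1 lands with bottom-row=3; cleared 0 line(s) (total 0); column heights now [3 4 4 5 0], max=5
Drop 3: S rot3 at col 0 lands with bottom-row=4; cleared 0 line(s) (total 0); column heights now [7 6 4 5 0], max=7
Drop 4: T rot0 at col 2 lands with bottom-row=5; cleared 1 line(s) (total 1); column heights now [6 5 4 6 0], max=6
Drop 5: J rot1 at col 3 lands with bottom-row=6; cleared 0 line(s) (total 1); column heights now [6 5 4 9 9], max=9
Test piece T rot0 at col 1 (width 3): heights before test = [6 5 4 9 9]; fits = False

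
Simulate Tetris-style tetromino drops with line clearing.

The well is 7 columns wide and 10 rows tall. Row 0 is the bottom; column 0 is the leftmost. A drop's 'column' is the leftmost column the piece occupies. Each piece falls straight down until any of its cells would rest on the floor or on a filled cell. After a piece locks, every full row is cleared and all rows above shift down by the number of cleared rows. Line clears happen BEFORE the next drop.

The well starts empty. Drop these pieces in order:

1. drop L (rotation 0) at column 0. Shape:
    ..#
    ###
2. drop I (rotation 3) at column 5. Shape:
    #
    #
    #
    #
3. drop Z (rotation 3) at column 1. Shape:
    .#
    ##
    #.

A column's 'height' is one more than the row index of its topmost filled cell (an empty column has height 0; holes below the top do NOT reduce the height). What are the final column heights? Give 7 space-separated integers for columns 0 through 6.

Answer: 1 3 4 0 0 4 0

Derivation:
Drop 1: L rot0 at col 0 lands with bottom-row=0; cleared 0 line(s) (total 0); column heights now [1 1 2 0 0 0 0], max=2
Drop 2: I rot3 at col 5 lands with bottom-row=0; cleared 0 line(s) (total 0); column heights now [1 1 2 0 0 4 0], max=4
Drop 3: Z rot3 at col 1 lands with bottom-row=1; cleared 0 line(s) (total 0); column heights now [1 3 4 0 0 4 0], max=4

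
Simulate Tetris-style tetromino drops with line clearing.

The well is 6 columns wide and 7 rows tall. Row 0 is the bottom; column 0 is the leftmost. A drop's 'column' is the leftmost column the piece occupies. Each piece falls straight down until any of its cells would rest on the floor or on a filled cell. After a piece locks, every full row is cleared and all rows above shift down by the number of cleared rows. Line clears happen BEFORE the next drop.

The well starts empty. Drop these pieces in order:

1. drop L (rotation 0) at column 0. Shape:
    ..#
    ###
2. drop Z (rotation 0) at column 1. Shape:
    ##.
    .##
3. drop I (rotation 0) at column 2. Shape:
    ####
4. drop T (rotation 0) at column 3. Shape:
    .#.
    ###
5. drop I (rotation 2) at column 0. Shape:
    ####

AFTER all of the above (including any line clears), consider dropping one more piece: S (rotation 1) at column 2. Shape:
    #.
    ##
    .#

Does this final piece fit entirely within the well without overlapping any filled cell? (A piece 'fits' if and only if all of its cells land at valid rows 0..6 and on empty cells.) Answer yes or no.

Answer: no

Derivation:
Drop 1: L rot0 at col 0 lands with bottom-row=0; cleared 0 line(s) (total 0); column heights now [1 1 2 0 0 0], max=2
Drop 2: Z rot0 at col 1 lands with bottom-row=2; cleared 0 line(s) (total 0); column heights now [1 4 4 3 0 0], max=4
Drop 3: I rot0 at col 2 lands with bottom-row=4; cleared 0 line(s) (total 0); column heights now [1 4 5 5 5 5], max=5
Drop 4: T rot0 at col 3 lands with bottom-row=5; cleared 0 line(s) (total 0); column heights now [1 4 5 6 7 6], max=7
Drop 5: I rot2 at col 0 lands with bottom-row=6; cleared 0 line(s) (total 0); column heights now [7 7 7 7 7 6], max=7
Test piece S rot1 at col 2 (width 2): heights before test = [7 7 7 7 7 6]; fits = False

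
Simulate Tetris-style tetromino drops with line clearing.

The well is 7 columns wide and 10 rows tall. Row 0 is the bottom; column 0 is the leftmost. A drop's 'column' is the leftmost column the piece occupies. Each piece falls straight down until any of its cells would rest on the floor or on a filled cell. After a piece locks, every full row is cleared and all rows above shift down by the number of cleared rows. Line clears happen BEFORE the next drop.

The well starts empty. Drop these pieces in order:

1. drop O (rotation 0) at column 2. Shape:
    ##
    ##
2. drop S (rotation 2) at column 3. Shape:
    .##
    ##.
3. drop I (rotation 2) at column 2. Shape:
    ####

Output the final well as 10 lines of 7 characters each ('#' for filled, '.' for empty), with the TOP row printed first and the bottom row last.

Answer: .......
.......
.......
.......
.......
..####.
....##.
...##..
..##...
..##...

Derivation:
Drop 1: O rot0 at col 2 lands with bottom-row=0; cleared 0 line(s) (total 0); column heights now [0 0 2 2 0 0 0], max=2
Drop 2: S rot2 at col 3 lands with bottom-row=2; cleared 0 line(s) (total 0); column heights now [0 0 2 3 4 4 0], max=4
Drop 3: I rot2 at col 2 lands with bottom-row=4; cleared 0 line(s) (total 0); column heights now [0 0 5 5 5 5 0], max=5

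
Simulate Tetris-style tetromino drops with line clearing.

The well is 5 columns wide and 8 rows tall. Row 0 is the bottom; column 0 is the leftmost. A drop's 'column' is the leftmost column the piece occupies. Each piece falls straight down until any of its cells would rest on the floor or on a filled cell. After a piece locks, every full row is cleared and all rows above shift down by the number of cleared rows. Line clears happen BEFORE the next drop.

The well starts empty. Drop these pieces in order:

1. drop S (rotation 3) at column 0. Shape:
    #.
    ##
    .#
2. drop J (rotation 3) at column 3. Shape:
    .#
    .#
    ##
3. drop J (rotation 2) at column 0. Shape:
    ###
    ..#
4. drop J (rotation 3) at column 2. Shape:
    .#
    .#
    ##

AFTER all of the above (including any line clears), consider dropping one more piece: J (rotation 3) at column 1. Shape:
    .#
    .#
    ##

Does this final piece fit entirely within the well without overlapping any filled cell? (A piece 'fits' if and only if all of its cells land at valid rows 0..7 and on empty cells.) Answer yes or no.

Drop 1: S rot3 at col 0 lands with bottom-row=0; cleared 0 line(s) (total 0); column heights now [3 2 0 0 0], max=3
Drop 2: J rot3 at col 3 lands with bottom-row=0; cleared 0 line(s) (total 0); column heights now [3 2 0 1 3], max=3
Drop 3: J rot2 at col 0 lands with bottom-row=2; cleared 0 line(s) (total 0); column heights now [4 4 4 1 3], max=4
Drop 4: J rot3 at col 2 lands with bottom-row=4; cleared 0 line(s) (total 0); column heights now [4 4 5 7 3], max=7
Test piece J rot3 at col 1 (width 2): heights before test = [4 4 5 7 3]; fits = True

Answer: yes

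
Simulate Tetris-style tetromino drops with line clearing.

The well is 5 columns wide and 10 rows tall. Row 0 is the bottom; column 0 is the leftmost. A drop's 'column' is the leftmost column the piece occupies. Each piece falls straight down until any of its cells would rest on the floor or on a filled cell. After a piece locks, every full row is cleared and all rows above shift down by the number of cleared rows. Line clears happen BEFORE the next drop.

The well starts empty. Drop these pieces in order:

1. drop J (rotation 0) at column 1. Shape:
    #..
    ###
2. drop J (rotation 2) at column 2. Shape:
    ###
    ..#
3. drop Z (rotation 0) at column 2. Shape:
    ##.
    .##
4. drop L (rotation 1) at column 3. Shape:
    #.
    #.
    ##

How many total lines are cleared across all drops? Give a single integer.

Drop 1: J rot0 at col 1 lands with bottom-row=0; cleared 0 line(s) (total 0); column heights now [0 2 1 1 0], max=2
Drop 2: J rot2 at col 2 lands with bottom-row=0; cleared 0 line(s) (total 0); column heights now [0 2 2 2 2], max=2
Drop 3: Z rot0 at col 2 lands with bottom-row=2; cleared 0 line(s) (total 0); column heights now [0 2 4 4 3], max=4
Drop 4: L rot1 at col 3 lands with bottom-row=4; cleared 0 line(s) (total 0); column heights now [0 2 4 7 5], max=7

Answer: 0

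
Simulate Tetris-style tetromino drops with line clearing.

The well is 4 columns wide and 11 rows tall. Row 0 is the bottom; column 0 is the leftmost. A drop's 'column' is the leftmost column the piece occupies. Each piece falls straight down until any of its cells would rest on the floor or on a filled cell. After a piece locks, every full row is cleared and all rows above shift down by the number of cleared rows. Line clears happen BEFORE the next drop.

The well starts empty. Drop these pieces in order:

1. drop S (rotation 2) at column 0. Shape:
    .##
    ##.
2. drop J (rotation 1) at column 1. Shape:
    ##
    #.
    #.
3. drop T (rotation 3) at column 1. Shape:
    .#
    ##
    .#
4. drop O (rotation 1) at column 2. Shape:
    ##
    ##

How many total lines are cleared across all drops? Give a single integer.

Answer: 0

Derivation:
Drop 1: S rot2 at col 0 lands with bottom-row=0; cleared 0 line(s) (total 0); column heights now [1 2 2 0], max=2
Drop 2: J rot1 at col 1 lands with bottom-row=2; cleared 0 line(s) (total 0); column heights now [1 5 5 0], max=5
Drop 3: T rot3 at col 1 lands with bottom-row=5; cleared 0 line(s) (total 0); column heights now [1 7 8 0], max=8
Drop 4: O rot1 at col 2 lands with bottom-row=8; cleared 0 line(s) (total 0); column heights now [1 7 10 10], max=10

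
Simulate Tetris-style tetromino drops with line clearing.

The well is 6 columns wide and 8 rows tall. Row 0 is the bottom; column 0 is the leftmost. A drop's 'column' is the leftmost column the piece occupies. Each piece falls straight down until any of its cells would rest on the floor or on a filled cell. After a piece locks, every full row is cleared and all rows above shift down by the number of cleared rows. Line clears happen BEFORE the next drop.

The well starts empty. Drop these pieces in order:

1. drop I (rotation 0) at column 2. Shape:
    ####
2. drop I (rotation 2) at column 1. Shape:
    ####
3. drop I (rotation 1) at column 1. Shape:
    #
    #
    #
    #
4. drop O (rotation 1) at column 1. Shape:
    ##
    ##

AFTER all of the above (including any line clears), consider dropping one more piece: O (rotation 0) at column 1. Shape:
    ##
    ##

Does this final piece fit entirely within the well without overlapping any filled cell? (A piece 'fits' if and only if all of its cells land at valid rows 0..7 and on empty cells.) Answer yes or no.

Drop 1: I rot0 at col 2 lands with bottom-row=0; cleared 0 line(s) (total 0); column heights now [0 0 1 1 1 1], max=1
Drop 2: I rot2 at col 1 lands with bottom-row=1; cleared 0 line(s) (total 0); column heights now [0 2 2 2 2 1], max=2
Drop 3: I rot1 at col 1 lands with bottom-row=2; cleared 0 line(s) (total 0); column heights now [0 6 2 2 2 1], max=6
Drop 4: O rot1 at col 1 lands with bottom-row=6; cleared 0 line(s) (total 0); column heights now [0 8 8 2 2 1], max=8
Test piece O rot0 at col 1 (width 2): heights before test = [0 8 8 2 2 1]; fits = False

Answer: no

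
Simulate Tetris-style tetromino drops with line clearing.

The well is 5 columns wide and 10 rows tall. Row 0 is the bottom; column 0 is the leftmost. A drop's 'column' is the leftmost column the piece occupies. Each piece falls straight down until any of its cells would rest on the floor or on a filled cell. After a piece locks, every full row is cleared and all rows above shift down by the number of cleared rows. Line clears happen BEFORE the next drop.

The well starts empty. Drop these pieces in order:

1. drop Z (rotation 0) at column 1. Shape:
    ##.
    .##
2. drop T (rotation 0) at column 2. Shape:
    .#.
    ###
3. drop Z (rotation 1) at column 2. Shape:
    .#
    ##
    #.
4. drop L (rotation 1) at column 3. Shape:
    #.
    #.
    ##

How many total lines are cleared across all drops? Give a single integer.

Answer: 0

Derivation:
Drop 1: Z rot0 at col 1 lands with bottom-row=0; cleared 0 line(s) (total 0); column heights now [0 2 2 1 0], max=2
Drop 2: T rot0 at col 2 lands with bottom-row=2; cleared 0 line(s) (total 0); column heights now [0 2 3 4 3], max=4
Drop 3: Z rot1 at col 2 lands with bottom-row=3; cleared 0 line(s) (total 0); column heights now [0 2 5 6 3], max=6
Drop 4: L rot1 at col 3 lands with bottom-row=6; cleared 0 line(s) (total 0); column heights now [0 2 5 9 7], max=9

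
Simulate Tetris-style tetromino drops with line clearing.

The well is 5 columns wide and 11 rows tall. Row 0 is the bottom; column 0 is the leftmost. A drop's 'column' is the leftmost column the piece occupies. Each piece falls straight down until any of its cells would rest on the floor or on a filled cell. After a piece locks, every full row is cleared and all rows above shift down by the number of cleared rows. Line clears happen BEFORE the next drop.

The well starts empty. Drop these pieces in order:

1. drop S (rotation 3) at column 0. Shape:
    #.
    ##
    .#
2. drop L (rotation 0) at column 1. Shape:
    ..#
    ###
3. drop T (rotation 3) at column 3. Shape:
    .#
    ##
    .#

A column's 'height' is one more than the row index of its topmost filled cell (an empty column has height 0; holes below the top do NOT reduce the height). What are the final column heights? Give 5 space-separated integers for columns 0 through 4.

Answer: 3 3 3 5 6

Derivation:
Drop 1: S rot3 at col 0 lands with bottom-row=0; cleared 0 line(s) (total 0); column heights now [3 2 0 0 0], max=3
Drop 2: L rot0 at col 1 lands with bottom-row=2; cleared 0 line(s) (total 0); column heights now [3 3 3 4 0], max=4
Drop 3: T rot3 at col 3 lands with bottom-row=3; cleared 0 line(s) (total 0); column heights now [3 3 3 5 6], max=6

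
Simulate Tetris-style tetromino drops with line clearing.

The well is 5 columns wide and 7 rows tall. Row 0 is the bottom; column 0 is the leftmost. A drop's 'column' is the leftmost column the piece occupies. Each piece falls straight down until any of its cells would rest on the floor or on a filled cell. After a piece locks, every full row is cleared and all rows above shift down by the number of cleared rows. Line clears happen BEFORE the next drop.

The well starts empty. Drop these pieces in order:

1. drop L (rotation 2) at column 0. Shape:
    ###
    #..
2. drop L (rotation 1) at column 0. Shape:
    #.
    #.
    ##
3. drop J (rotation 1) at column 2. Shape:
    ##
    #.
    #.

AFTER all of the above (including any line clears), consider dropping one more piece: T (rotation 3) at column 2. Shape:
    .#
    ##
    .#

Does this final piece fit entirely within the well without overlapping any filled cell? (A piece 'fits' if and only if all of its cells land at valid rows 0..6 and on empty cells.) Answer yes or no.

Drop 1: L rot2 at col 0 lands with bottom-row=0; cleared 0 line(s) (total 0); column heights now [2 2 2 0 0], max=2
Drop 2: L rot1 at col 0 lands with bottom-row=2; cleared 0 line(s) (total 0); column heights now [5 3 2 0 0], max=5
Drop 3: J rot1 at col 2 lands with bottom-row=2; cleared 0 line(s) (total 0); column heights now [5 3 5 5 0], max=5
Test piece T rot3 at col 2 (width 2): heights before test = [5 3 5 5 0]; fits = False

Answer: no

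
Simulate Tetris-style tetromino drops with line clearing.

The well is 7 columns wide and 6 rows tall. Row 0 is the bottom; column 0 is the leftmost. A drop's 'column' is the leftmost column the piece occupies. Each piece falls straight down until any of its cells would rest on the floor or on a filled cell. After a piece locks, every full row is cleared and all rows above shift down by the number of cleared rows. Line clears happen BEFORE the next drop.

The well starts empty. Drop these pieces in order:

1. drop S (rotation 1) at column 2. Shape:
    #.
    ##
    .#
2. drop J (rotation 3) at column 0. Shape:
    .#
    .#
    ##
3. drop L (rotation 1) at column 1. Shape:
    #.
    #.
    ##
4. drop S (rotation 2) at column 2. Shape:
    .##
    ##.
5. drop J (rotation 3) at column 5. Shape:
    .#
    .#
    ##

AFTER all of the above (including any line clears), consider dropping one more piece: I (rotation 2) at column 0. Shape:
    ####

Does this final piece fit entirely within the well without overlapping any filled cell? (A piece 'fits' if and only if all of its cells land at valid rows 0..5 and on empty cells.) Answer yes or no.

Drop 1: S rot1 at col 2 lands with bottom-row=0; cleared 0 line(s) (total 0); column heights now [0 0 3 2 0 0 0], max=3
Drop 2: J rot3 at col 0 lands with bottom-row=0; cleared 0 line(s) (total 0); column heights now [1 3 3 2 0 0 0], max=3
Drop 3: L rot1 at col 1 lands with bottom-row=3; cleared 0 line(s) (total 0); column heights now [1 6 4 2 0 0 0], max=6
Drop 4: S rot2 at col 2 lands with bottom-row=4; cleared 0 line(s) (total 0); column heights now [1 6 5 6 6 0 0], max=6
Drop 5: J rot3 at col 5 lands with bottom-row=0; cleared 0 line(s) (total 0); column heights now [1 6 5 6 6 1 3], max=6
Test piece I rot2 at col 0 (width 4): heights before test = [1 6 5 6 6 1 3]; fits = False

Answer: no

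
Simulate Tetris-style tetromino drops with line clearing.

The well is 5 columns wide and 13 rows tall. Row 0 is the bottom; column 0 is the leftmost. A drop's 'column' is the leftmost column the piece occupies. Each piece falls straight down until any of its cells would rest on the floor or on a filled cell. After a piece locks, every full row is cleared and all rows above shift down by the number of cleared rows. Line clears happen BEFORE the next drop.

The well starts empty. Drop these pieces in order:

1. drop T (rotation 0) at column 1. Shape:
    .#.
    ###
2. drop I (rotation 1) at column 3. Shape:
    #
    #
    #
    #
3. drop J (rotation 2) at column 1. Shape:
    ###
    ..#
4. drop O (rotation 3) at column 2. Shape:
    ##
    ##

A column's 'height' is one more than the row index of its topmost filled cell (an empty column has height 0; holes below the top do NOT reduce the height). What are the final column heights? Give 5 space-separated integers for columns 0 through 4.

Answer: 0 7 9 9 0

Derivation:
Drop 1: T rot0 at col 1 lands with bottom-row=0; cleared 0 line(s) (total 0); column heights now [0 1 2 1 0], max=2
Drop 2: I rot1 at col 3 lands with bottom-row=1; cleared 0 line(s) (total 0); column heights now [0 1 2 5 0], max=5
Drop 3: J rot2 at col 1 lands with bottom-row=5; cleared 0 line(s) (total 0); column heights now [0 7 7 7 0], max=7
Drop 4: O rot3 at col 2 lands with bottom-row=7; cleared 0 line(s) (total 0); column heights now [0 7 9 9 0], max=9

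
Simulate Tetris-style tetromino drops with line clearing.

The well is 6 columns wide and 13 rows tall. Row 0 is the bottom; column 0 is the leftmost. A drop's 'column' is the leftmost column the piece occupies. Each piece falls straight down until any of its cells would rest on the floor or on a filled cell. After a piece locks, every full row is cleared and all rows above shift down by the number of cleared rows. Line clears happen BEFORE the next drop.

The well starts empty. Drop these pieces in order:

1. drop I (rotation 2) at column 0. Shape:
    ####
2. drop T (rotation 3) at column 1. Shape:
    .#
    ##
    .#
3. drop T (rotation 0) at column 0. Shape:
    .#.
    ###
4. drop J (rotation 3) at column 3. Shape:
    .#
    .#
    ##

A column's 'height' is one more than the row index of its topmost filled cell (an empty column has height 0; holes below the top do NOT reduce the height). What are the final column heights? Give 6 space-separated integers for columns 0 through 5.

Drop 1: I rot2 at col 0 lands with bottom-row=0; cleared 0 line(s) (total 0); column heights now [1 1 1 1 0 0], max=1
Drop 2: T rot3 at col 1 lands with bottom-row=1; cleared 0 line(s) (total 0); column heights now [1 3 4 1 0 0], max=4
Drop 3: T rot0 at col 0 lands with bottom-row=4; cleared 0 line(s) (total 0); column heights now [5 6 5 1 0 0], max=6
Drop 4: J rot3 at col 3 lands with bottom-row=1; cleared 0 line(s) (total 0); column heights now [5 6 5 2 4 0], max=6

Answer: 5 6 5 2 4 0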